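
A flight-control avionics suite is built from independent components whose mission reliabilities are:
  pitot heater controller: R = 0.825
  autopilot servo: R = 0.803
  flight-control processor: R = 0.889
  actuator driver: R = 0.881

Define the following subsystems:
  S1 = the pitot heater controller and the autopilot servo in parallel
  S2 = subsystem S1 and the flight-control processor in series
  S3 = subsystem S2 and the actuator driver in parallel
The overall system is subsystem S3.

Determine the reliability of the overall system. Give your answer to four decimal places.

0.9831

Parallel (pitot heater controller and autopilot servo): 1 − (1 − 0.825000)(1 − 0.803000) = 0.965525
Series ([0.965525] and flight-control processor): 0.965525 × 0.889000 = 0.858352
Parallel ([0.858352] and actuator driver): 1 − (1 − 0.858352)(1 − 0.881000) = 0.9831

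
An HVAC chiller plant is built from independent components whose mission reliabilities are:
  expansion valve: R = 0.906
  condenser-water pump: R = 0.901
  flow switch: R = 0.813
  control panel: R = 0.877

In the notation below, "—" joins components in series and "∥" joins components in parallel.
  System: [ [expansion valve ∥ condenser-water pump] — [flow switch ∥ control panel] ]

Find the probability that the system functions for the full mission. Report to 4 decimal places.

Parallel (expansion valve and condenser-water pump): 1 − (1 − 0.906000)(1 − 0.901000) = 0.990694
Parallel (flow switch and control panel): 1 − (1 − 0.813000)(1 − 0.877000) = 0.976999
Series ([0.990694] and [0.976999]): 0.990694 × 0.976999 = 0.9679

0.9679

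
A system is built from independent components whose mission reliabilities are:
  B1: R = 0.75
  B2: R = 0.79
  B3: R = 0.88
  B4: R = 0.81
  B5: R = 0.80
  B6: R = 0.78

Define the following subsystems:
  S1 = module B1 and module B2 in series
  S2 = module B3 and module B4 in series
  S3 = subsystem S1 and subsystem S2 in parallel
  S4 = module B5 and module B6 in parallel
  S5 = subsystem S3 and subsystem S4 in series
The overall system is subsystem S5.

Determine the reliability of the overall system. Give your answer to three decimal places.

Series (B1 and B2): 0.75000 × 0.79000 = 0.59250
Series (B3 and B4): 0.88000 × 0.81000 = 0.71280
Parallel ([0.59250] and [0.71280]): 1 − (1 − 0.59250)(1 − 0.71280) = 0.88297
Parallel (B5 and B6): 1 − (1 − 0.80000)(1 − 0.78000) = 0.95600
Series ([0.88297] and [0.95600]): 0.88297 × 0.95600 = 0.844

0.844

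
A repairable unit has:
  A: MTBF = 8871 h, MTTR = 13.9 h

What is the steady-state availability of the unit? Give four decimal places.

0.9984

A(A) = MTBF/(MTBF+MTTR) = 8871/(8871+13.9) = 0.9984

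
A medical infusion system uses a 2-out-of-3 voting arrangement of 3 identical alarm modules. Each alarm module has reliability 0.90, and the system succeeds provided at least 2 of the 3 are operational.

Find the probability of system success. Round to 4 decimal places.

0.9720

R = Σ_{i=2}^{3} C(3,i) p^i (1−p)^{3−i} with p = 0.90
C(3,2)·0.90^2·0.10^1 = 0.243000
C(3,3)·0.90^3·0.10^0 = 0.729000
Sum = 0.9720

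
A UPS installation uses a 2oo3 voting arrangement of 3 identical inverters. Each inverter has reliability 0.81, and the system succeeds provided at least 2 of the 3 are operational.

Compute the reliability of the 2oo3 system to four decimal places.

R = Σ_{i=2}^{3} C(3,i) p^i (1−p)^{3−i} with p = 0.81
C(3,2)·0.81^2·0.19^1 = 0.373977
C(3,3)·0.81^3·0.19^0 = 0.531441
Sum = 0.9054

0.9054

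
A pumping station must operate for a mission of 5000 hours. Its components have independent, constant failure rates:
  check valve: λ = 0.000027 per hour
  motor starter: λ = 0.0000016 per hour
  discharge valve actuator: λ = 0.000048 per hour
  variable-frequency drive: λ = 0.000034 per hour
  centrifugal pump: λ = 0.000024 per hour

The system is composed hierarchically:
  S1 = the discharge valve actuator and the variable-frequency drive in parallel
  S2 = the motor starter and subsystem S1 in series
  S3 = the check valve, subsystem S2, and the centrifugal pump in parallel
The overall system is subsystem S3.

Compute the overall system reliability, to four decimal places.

R(check valve) = exp(−0.000027 × 5000) = 0.873716
R(motor starter) = exp(−0.0000016 × 5000) = 0.992032
R(discharge valve actuator) = exp(−0.000048 × 5000) = 0.786628
R(variable-frequency drive) = exp(−0.000034 × 5000) = 0.843665
R(centrifugal pump) = exp(−0.000024 × 5000) = 0.886920
Parallel (discharge valve actuator and variable-frequency drive): 1 − (1 − 0.786628)(1 − 0.843665) = 0.966642
Series (motor starter and [0.966642]): 0.992032 × 0.966642 = 0.958940
Parallel (check valve, [0.958940], and centrifugal pump): 1 − (1 − 0.873716)(1 − 0.958940)(1 − 0.886920) = 0.9994

0.9994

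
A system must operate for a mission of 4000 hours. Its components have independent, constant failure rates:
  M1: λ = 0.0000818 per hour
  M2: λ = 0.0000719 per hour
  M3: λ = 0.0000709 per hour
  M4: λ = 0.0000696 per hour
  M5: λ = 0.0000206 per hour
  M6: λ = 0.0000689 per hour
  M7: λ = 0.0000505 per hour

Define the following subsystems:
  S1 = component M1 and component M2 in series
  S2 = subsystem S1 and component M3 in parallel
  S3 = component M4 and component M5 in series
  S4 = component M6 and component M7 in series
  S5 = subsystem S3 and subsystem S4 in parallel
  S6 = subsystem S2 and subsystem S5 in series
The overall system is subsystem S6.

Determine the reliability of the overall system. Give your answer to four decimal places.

0.7846

R(M1) = exp(−0.0000818 × 4000) = 0.720940
R(M2) = exp(−0.0000719 × 4000) = 0.750062
R(M3) = exp(−0.0000709 × 4000) = 0.753068
R(M4) = exp(−0.0000696 × 4000) = 0.756994
R(M5) = exp(−0.0000206 × 4000) = 0.920904
R(M6) = exp(−0.0000689 × 4000) = 0.759117
R(M7) = exp(−0.0000505 × 4000) = 0.817095
Series (M1 and M2): 0.720940 × 0.750062 = 0.540750
Parallel ([0.540750] and M3): 1 − (1 − 0.540750)(1 − 0.753068) = 0.886596
Series (M4 and M5): 0.756994 × 0.920904 = 0.697119
Series (M6 and M7): 0.759117 × 0.817095 = 0.620271
Parallel ([0.697119] and [0.620271]): 1 − (1 − 0.697119)(1 − 0.620271) = 0.884987
Series ([0.886596] and [0.884987]): 0.886596 × 0.884987 = 0.7846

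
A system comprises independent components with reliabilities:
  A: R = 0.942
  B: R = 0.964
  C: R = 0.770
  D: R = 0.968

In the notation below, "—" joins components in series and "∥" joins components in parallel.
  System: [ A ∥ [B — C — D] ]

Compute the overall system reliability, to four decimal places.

Series (B, C, and D): 0.964000 × 0.770000 × 0.968000 = 0.718527
Parallel (A and [0.718527]): 1 − (1 − 0.942000)(1 − 0.718527) = 0.9837

0.9837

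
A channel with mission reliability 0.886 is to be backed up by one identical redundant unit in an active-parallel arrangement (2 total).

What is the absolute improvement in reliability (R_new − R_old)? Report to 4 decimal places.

0.1010

R_before = 0.886
R_after = 1 − (1 − 0.886)^2 = 0.9870
ΔR = 0.9870 − 0.886 = 0.1010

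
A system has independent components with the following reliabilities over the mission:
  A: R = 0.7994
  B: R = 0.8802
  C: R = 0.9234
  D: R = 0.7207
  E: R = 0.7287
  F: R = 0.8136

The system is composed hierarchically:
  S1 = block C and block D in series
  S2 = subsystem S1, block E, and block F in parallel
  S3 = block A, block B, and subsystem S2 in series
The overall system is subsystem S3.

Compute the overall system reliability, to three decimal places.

Series (C and D): 0.92340 × 0.72070 = 0.66549
Parallel ([0.66549], E, and F): 1 − (1 − 0.66549)(1 − 0.72870)(1 − 0.81360) = 0.98308
Series (A, B, and [0.98308]): 0.79940 × 0.88020 × 0.98308 = 0.692

0.692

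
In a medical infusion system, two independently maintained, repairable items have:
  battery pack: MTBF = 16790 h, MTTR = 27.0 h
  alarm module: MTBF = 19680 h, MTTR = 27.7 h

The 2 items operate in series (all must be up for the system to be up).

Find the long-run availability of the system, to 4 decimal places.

A(battery pack) = MTBF/(MTBF+MTTR) = 16790/(16790+27.0) = 0.998394
A(alarm module) = MTBF/(MTBF+MTTR) = 19680/(19680+27.7) = 0.998594
Series availability: 0.998394 × 0.998594 = 0.9970

0.9970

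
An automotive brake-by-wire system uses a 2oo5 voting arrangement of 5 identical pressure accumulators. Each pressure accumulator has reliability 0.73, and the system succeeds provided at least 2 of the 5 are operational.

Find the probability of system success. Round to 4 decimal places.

R = Σ_{i=2}^{5} C(5,i) p^i (1−p)^{5−i} with p = 0.73
C(5,2)·0.73^2·0.27^3 = 0.104891
C(5,3)·0.73^3·0.27^2 = 0.283593
C(5,4)·0.73^4·0.27^1 = 0.383376
C(5,5)·0.73^5·0.27^0 = 0.207307
Sum = 0.9792

0.9792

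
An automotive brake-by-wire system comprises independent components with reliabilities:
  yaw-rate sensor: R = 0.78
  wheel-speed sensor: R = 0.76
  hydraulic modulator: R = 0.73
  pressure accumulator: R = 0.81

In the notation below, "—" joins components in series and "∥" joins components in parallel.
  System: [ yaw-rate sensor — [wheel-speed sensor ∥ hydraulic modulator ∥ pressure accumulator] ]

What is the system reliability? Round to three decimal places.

Parallel (wheel-speed sensor, hydraulic modulator, and pressure accumulator): 1 − (1 − 0.76000)(1 − 0.73000)(1 − 0.81000) = 0.98769
Series (yaw-rate sensor and [0.98769]): 0.78000 × 0.98769 = 0.770

0.770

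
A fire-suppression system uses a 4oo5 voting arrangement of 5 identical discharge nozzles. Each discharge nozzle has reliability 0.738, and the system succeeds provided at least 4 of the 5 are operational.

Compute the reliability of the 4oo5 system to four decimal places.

0.6075

R = Σ_{i=4}^{5} C(5,i) p^i (1−p)^{5−i} with p = 0.738
C(5,4)·0.738^4·0.262^1 = 0.388595
C(5,5)·0.738^5·0.262^0 = 0.218918
Sum = 0.6075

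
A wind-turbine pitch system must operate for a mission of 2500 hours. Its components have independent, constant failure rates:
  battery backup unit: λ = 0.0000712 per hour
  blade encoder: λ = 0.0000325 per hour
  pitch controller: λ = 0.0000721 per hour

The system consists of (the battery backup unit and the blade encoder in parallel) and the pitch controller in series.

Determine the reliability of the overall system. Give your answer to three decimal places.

R(battery backup unit) = exp(−0.0000712 × 2500) = 0.83694
R(blade encoder) = exp(−0.0000325 × 2500) = 0.92196
R(pitch controller) = exp(−0.0000721 × 2500) = 0.83506
Parallel (battery backup unit and blade encoder): 1 − (1 − 0.83694)(1 − 0.92196) = 0.98727
Series ([0.98727] and pitch controller): 0.98727 × 0.83506 = 0.824

0.824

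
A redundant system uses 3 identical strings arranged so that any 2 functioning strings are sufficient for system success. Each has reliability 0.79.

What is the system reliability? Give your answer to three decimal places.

R = Σ_{i=2}^{3} C(3,i) p^i (1−p)^{3−i} with p = 0.79
C(3,2)·0.79^2·0.21^1 = 0.39318
C(3,3)·0.79^3·0.21^0 = 0.49304
Sum = 0.886

0.886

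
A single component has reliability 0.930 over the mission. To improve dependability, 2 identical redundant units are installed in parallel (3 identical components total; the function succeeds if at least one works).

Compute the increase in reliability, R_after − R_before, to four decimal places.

0.0697

R_before = 0.930
R_after = 1 − (1 − 0.930)^3 = 0.9997
ΔR = 0.9997 − 0.930 = 0.0697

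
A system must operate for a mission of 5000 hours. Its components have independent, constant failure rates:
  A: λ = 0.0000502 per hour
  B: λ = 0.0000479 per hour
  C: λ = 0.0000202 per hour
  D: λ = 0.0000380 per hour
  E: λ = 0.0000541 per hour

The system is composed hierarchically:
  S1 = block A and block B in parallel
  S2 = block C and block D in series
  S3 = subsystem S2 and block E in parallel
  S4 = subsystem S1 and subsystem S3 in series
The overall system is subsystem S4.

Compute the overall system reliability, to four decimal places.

R(A) = exp(−0.0000502 × 5000) = 0.778022
R(B) = exp(−0.0000479 × 5000) = 0.787021
R(C) = exp(−0.0000202 × 5000) = 0.903933
R(D) = exp(−0.0000380 × 5000) = 0.826959
R(E) = exp(−0.0000541 × 5000) = 0.762998
Parallel (A and B): 1 − (1 − 0.778022)(1 − 0.787021) = 0.952723
Series (C and D): 0.903933 × 0.826959 = 0.747516
Parallel ([0.747516] and E): 1 − (1 − 0.747516)(1 − 0.762998) = 0.940161
Series ([0.952723] and [0.940161]): 0.952723 × 0.940161 = 0.8957

0.8957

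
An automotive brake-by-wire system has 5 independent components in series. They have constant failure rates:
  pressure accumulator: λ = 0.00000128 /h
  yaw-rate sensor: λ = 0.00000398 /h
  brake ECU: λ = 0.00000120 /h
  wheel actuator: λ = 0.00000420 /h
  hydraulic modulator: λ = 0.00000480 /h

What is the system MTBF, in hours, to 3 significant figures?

64700

Series of exponential components: λ_sys = Σ λ_i
λ_sys = 0.00000128 + 0.00000398 + 0.00000120 + 0.00000420 + 0.00000480 = 1.5460e-05 /h
MTBF = 1 / λ_sys = 64700 h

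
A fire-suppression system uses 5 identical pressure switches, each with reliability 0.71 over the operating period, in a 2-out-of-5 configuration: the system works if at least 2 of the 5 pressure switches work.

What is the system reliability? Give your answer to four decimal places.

R = Σ_{i=2}^{5} C(5,i) p^i (1−p)^{5−i} with p = 0.71
C(5,2)·0.71^2·0.29^3 = 0.122945
C(5,3)·0.71^3·0.29^2 = 0.301003
C(5,4)·0.71^4·0.29^1 = 0.368469
C(5,5)·0.71^5·0.29^0 = 0.180423
Sum = 0.9728

0.9728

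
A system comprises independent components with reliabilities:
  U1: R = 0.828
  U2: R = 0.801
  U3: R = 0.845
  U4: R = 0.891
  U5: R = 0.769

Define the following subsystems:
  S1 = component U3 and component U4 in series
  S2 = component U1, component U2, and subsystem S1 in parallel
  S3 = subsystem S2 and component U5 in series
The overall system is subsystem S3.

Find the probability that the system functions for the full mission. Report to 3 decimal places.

0.762

Series (U3 and U4): 0.84500 × 0.89100 = 0.75290
Parallel (U1, U2, and [0.75290]): 1 − (1 − 0.82800)(1 − 0.80100)(1 − 0.75290) = 0.99154
Series ([0.99154] and U5): 0.99154 × 0.76900 = 0.762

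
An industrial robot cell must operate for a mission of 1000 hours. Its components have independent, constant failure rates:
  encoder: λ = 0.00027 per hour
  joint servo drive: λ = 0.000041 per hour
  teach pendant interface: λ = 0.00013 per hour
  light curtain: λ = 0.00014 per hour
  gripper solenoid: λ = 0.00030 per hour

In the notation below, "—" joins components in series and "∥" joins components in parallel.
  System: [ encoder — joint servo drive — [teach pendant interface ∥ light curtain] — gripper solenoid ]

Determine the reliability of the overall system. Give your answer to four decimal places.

0.5342

R(encoder) = exp(−0.00027 × 1000) = 0.763379
R(joint servo drive) = exp(−0.000041 × 1000) = 0.959829
R(teach pendant interface) = exp(−0.00013 × 1000) = 0.878095
R(light curtain) = exp(−0.00014 × 1000) = 0.869358
R(gripper solenoid) = exp(−0.00030 × 1000) = 0.740818
Parallel (teach pendant interface and light curtain): 1 − (1 − 0.878095)(1 − 0.869358) = 0.984074
Series (encoder, joint servo drive, [0.984074], and gripper solenoid): 0.763379 × 0.959829 × 0.984074 × 0.740818 = 0.5342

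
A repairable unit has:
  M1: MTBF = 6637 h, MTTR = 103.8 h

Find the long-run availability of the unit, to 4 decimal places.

0.9846

A(M1) = MTBF/(MTBF+MTTR) = 6637/(6637+103.8) = 0.9846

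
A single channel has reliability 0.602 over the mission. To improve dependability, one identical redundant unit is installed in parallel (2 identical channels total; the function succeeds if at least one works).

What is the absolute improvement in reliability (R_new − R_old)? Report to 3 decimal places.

R_before = 0.602
R_after = 1 − (1 − 0.602)^2 = 0.842
ΔR = 0.842 − 0.602 = 0.240

0.240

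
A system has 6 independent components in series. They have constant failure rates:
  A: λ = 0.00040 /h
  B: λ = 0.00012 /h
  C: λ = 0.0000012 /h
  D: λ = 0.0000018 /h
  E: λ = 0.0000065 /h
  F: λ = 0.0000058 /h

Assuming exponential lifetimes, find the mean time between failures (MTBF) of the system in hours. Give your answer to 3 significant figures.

Series of exponential components: λ_sys = Σ λ_i
λ_sys = 0.00040 + 0.00012 + 0.0000012 + 0.0000018 + 0.0000065 + 0.0000058 = 5.3530e-04 /h
MTBF = 1 / λ_sys = 1870 h

1870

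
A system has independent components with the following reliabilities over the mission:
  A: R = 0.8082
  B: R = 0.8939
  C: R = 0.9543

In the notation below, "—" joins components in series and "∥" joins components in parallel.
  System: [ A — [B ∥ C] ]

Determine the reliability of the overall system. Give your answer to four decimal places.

0.8043

Parallel (B and C): 1 − (1 − 0.893900)(1 − 0.954300) = 0.995151
Series (A and [0.995151]): 0.808200 × 0.995151 = 0.8043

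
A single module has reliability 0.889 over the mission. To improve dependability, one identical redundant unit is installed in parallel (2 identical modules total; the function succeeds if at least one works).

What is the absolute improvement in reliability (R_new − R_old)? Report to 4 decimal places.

0.0987

R_before = 0.889
R_after = 1 − (1 − 0.889)^2 = 0.9877
ΔR = 0.9877 − 0.889 = 0.0987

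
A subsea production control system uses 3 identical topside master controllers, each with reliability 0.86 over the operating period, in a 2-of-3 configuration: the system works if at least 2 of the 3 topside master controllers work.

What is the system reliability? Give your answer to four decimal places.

0.9467

R = Σ_{i=2}^{3} C(3,i) p^i (1−p)^{3−i} with p = 0.86
C(3,2)·0.86^2·0.14^1 = 0.310632
C(3,3)·0.86^3·0.14^0 = 0.636056
Sum = 0.9467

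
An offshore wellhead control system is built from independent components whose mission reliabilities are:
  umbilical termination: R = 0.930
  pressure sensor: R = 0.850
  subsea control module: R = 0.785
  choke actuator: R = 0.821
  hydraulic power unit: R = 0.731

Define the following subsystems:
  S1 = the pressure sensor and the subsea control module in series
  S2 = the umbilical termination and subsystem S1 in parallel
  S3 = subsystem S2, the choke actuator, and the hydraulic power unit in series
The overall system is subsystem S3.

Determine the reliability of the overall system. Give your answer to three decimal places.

Series (pressure sensor and subsea control module): 0.85000 × 0.78500 = 0.66725
Parallel (umbilical termination and [0.66725]): 1 − (1 − 0.93000)(1 − 0.66725) = 0.97671
Series ([0.97671], choke actuator, and hydraulic power unit): 0.97671 × 0.82100 × 0.73100 = 0.586

0.586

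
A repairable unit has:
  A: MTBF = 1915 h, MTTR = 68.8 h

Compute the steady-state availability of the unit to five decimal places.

A(A) = MTBF/(MTBF+MTTR) = 1915/(1915+68.8) = 0.96532

0.96532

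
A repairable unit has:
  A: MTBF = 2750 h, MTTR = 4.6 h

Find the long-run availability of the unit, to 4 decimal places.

A(A) = MTBF/(MTBF+MTTR) = 2750/(2750+4.6) = 0.9983

0.9983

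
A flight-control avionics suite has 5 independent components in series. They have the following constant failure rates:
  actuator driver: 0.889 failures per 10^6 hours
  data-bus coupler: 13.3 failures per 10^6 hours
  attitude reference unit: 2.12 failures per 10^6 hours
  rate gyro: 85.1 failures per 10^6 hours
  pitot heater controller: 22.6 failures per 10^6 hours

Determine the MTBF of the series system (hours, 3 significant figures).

Series of exponential components: λ_sys = Σ λ_i
λ_sys = 0.000000889 + 0.0000133 + 0.00000212 + 0.0000851 + 0.0000226 = 1.2401e-04 /h
MTBF = 1 / λ_sys = 8060 h

8060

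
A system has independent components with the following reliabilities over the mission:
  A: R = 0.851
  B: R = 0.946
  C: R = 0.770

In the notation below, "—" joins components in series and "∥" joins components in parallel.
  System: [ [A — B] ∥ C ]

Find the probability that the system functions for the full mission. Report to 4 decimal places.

Series (A and B): 0.851000 × 0.946000 = 0.805046
Parallel ([0.805046] and C): 1 − (1 − 0.805046)(1 − 0.770000) = 0.9552

0.9552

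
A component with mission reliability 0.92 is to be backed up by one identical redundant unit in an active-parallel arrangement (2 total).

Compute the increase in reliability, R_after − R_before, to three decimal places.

R_before = 0.92
R_after = 1 − (1 − 0.92)^2 = 0.994
ΔR = 0.994 − 0.92 = 0.074

0.074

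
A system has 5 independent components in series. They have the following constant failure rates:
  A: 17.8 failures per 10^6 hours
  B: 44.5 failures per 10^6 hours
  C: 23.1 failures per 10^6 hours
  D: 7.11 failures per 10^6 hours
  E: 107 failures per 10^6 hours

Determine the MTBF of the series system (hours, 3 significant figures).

Series of exponential components: λ_sys = Σ λ_i
λ_sys = 0.0000178 + 0.0000445 + 0.0000231 + 0.00000711 + 0.000107 = 1.9951e-04 /h
MTBF = 1 / λ_sys = 5010 h

5010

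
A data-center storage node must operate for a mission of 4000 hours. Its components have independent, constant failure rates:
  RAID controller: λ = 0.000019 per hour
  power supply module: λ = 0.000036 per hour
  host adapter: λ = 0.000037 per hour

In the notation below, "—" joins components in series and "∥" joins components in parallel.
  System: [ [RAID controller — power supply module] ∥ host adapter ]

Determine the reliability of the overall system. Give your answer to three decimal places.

0.973

R(RAID controller) = exp(−0.000019 × 4000) = 0.92682
R(power supply module) = exp(−0.000036 × 4000) = 0.86589
R(host adapter) = exp(−0.000037 × 4000) = 0.86243
Series (RAID controller and power supply module): 0.92682 × 0.86589 = 0.80252
Parallel ([0.80252] and host adapter): 1 − (1 − 0.80252)(1 − 0.86243) = 0.973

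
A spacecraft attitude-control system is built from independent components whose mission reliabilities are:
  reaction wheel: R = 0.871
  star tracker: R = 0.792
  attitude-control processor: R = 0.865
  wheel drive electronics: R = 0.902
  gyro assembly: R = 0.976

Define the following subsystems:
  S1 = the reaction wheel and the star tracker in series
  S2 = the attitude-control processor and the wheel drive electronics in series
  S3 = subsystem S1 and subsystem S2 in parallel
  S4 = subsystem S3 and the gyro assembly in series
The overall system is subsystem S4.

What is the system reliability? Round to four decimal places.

0.9095

Series (reaction wheel and star tracker): 0.871000 × 0.792000 = 0.689832
Series (attitude-control processor and wheel drive electronics): 0.865000 × 0.902000 = 0.780230
Parallel ([0.689832] and [0.780230]): 1 − (1 − 0.689832)(1 − 0.780230) = 0.931834
Series ([0.931834] and gyro assembly): 0.931834 × 0.976000 = 0.9095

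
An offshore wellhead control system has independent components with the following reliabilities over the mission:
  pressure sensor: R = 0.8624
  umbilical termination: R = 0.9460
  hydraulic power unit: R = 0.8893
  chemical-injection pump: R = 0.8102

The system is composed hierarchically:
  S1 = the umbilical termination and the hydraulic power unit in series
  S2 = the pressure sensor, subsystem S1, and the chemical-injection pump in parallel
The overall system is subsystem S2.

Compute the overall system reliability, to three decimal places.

0.996

Series (umbilical termination and hydraulic power unit): 0.94600 × 0.88930 = 0.84128
Parallel (pressure sensor, [0.84128], and chemical-injection pump): 1 − (1 − 0.86240)(1 − 0.84128)(1 − 0.81020) = 0.996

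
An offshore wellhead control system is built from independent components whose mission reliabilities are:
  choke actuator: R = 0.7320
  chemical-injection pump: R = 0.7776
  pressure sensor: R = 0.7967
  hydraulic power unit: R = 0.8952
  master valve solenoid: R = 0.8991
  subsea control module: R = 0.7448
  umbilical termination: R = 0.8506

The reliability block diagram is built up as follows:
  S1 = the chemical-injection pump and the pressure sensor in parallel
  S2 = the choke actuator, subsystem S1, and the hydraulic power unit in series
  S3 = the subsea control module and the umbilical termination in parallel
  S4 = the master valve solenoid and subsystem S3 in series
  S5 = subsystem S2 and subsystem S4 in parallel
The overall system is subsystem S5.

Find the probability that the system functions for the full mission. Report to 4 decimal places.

Parallel (chemical-injection pump and pressure sensor): 1 − (1 − 0.777600)(1 − 0.796700) = 0.954786
Series (choke actuator, [0.954786], and hydraulic power unit): 0.732000 × 0.954786 × 0.895200 = 0.625658
Parallel (subsea control module and umbilical termination): 1 − (1 − 0.744800)(1 − 0.850600) = 0.961873
Series (master valve solenoid and [0.961873]): 0.899100 × 0.961873 = 0.864820
Parallel ([0.625658] and [0.864820]): 1 − (1 − 0.625658)(1 − 0.864820) = 0.9494

0.9494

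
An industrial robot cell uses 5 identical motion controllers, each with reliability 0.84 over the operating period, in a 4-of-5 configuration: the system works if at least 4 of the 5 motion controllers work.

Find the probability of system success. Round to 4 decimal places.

0.8165

R = Σ_{i=4}^{5} C(5,i) p^i (1−p)^{5−i} with p = 0.84
C(5,4)·0.84^4·0.16^1 = 0.398297
C(5,5)·0.84^5·0.16^0 = 0.418212
Sum = 0.8165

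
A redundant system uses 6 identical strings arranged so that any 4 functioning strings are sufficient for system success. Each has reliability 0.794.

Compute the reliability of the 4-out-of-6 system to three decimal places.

0.894

R = Σ_{i=4}^{6} C(6,i) p^i (1−p)^{6−i} with p = 0.794
C(6,4)·0.794^4·0.206^2 = 0.25299
C(6,5)·0.794^5·0.206^1 = 0.39005
C(6,6)·0.794^6·0.206^0 = 0.25057
Sum = 0.894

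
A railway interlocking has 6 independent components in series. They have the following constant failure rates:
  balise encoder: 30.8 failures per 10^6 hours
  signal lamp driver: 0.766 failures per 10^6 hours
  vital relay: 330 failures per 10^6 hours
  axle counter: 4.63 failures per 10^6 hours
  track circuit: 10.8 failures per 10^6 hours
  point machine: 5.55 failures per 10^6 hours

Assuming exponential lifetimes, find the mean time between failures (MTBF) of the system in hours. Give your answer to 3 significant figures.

Series of exponential components: λ_sys = Σ λ_i
λ_sys = 0.0000308 + 0.000000766 + 0.000330 + 0.00000463 + 0.0000108 + 0.00000555 = 3.8255e-04 /h
MTBF = 1 / λ_sys = 2610 h

2610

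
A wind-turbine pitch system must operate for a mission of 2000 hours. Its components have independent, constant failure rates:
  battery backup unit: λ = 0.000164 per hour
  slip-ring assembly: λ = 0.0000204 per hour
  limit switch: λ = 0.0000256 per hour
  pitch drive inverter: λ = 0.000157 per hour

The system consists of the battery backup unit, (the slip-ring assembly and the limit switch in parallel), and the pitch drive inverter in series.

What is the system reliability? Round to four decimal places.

R(battery backup unit) = exp(−0.000164 × 2000) = 0.720363
R(slip-ring assembly) = exp(−0.0000204 × 2000) = 0.960021
R(limit switch) = exp(−0.0000256 × 2000) = 0.950089
R(pitch drive inverter) = exp(−0.000157 × 2000) = 0.730519
Parallel (slip-ring assembly and limit switch): 1 − (1 − 0.960021)(1 − 0.950089) = 0.998005
Series (battery backup unit, [0.998005], and pitch drive inverter): 0.720363 × 0.998005 × 0.730519 = 0.5252

0.5252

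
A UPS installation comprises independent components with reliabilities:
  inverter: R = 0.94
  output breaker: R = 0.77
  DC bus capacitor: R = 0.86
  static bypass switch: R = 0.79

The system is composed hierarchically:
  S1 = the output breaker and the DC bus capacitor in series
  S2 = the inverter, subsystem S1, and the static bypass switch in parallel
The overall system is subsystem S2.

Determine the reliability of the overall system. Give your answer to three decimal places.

0.996

Series (output breaker and DC bus capacitor): 0.77000 × 0.86000 = 0.66220
Parallel (inverter, [0.66220], and static bypass switch): 1 − (1 − 0.94000)(1 − 0.66220)(1 − 0.79000) = 0.996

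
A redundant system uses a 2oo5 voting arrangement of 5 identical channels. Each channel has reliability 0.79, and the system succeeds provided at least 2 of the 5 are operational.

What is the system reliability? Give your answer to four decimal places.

R = Σ_{i=2}^{5} C(5,i) p^i (1−p)^{5−i} with p = 0.79
C(5,2)·0.79^2·0.21^3 = 0.057798
C(5,3)·0.79^3·0.21^2 = 0.217430
C(5,4)·0.79^4·0.21^1 = 0.408976
C(5,5)·0.79^5·0.21^0 = 0.307706
Sum = 0.9919

0.9919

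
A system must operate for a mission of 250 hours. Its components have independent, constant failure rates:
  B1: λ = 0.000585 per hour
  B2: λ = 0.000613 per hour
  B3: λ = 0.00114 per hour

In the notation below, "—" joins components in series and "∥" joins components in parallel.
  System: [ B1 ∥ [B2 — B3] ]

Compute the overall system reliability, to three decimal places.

R(B1) = exp(−0.000585 × 250) = 0.86394
R(B2) = exp(−0.000613 × 250) = 0.85792
R(B3) = exp(−0.00114 × 250) = 0.75201
Series (B2 and B3): 0.85792 × 0.75201 = 0.64516
Parallel (B1 and [0.64516]): 1 − (1 − 0.86394)(1 − 0.64516) = 0.952

0.952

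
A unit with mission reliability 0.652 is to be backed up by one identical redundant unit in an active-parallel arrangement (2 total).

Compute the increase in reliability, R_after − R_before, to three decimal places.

0.227

R_before = 0.652
R_after = 1 − (1 − 0.652)^2 = 0.879
ΔR = 0.879 − 0.652 = 0.227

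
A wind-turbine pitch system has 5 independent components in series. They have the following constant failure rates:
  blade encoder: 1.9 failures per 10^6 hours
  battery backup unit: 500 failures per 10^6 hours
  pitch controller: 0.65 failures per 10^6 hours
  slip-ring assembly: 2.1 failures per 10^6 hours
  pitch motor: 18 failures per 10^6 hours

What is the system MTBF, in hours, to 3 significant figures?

Series of exponential components: λ_sys = Σ λ_i
λ_sys = 0.0000019 + 0.00050 + 0.00000065 + 0.0000021 + 0.000018 = 5.2265e-04 /h
MTBF = 1 / λ_sys = 1910 h

1910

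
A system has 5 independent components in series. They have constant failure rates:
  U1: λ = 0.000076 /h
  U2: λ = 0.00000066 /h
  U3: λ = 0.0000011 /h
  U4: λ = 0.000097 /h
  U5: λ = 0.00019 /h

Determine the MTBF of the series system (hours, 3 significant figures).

2740

Series of exponential components: λ_sys = Σ λ_i
λ_sys = 0.000076 + 0.00000066 + 0.0000011 + 0.000097 + 0.00019 = 3.6476e-04 /h
MTBF = 1 / λ_sys = 2740 h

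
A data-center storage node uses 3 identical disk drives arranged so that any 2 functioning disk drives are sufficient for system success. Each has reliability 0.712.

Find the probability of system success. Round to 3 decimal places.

R = Σ_{i=2}^{3} C(3,i) p^i (1−p)^{3−i} with p = 0.712
C(3,2)·0.712^2·0.288^1 = 0.43800
C(3,3)·0.712^3·0.288^0 = 0.36094
Sum = 0.799

0.799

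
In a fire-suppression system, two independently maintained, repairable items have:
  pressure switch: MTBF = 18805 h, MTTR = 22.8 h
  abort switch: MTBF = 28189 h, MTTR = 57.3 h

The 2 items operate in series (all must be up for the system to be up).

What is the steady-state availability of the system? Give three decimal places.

A(pressure switch) = MTBF/(MTBF+MTTR) = 18805/(18805+22.8) = 0.998789
A(abort switch) = MTBF/(MTBF+MTTR) = 28189/(28189+57.3) = 0.997971
Series availability: 0.998789 × 0.997971 = 0.997

0.997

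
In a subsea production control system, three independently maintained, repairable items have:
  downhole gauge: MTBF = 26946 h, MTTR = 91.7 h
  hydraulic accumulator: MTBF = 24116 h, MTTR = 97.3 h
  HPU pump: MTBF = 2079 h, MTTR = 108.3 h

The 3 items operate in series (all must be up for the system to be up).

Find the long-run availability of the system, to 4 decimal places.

0.9435

A(downhole gauge) = MTBF/(MTBF+MTTR) = 26946/(26946+91.7) = 0.996608
A(hydraulic accumulator) = MTBF/(MTBF+MTTR) = 24116/(24116+97.3) = 0.995982
A(HPU pump) = MTBF/(MTBF+MTTR) = 2079/(2079+108.3) = 0.950487
Series availability: 0.996608 × 0.995982 × 0.950487 = 0.9435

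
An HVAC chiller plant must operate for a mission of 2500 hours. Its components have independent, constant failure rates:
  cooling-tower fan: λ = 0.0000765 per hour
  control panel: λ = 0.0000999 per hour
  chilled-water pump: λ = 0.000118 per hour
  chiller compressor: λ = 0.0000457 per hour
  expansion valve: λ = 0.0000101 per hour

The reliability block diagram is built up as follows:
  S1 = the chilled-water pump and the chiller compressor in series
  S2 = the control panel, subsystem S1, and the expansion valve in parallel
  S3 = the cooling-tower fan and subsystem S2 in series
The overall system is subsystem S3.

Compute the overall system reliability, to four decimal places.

0.8244

R(cooling-tower fan) = exp(−0.0000765 × 2500) = 0.825926
R(control panel) = exp(−0.0000999 × 2500) = 0.778996
R(chilled-water pump) = exp(−0.000118 × 2500) = 0.744532
R(chiller compressor) = exp(−0.0000457 × 2500) = 0.892035
R(expansion valve) = exp(−0.0000101 × 2500) = 0.975066
Series (chilled-water pump and chiller compressor): 0.744532 × 0.892035 = 0.664149
Parallel (control panel, [0.664149], and expansion valve): 1 − (1 − 0.778996)(1 − 0.664149)(1 − 0.975066) = 0.998149
Series (cooling-tower fan and [0.998149]): 0.825926 × 0.998149 = 0.8244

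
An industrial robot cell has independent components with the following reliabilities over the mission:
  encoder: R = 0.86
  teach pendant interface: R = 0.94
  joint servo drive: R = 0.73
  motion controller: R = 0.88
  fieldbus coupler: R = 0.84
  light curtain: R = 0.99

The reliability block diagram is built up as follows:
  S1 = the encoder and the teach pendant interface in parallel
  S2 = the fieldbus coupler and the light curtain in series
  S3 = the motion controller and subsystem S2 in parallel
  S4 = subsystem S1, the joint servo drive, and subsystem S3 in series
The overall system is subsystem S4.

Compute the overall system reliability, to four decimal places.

Parallel (encoder and teach pendant interface): 1 − (1 − 0.860000)(1 − 0.940000) = 0.991600
Series (fieldbus coupler and light curtain): 0.840000 × 0.990000 = 0.831600
Parallel (motion controller and [0.831600]): 1 − (1 − 0.880000)(1 − 0.831600) = 0.979792
Series ([0.991600], joint servo drive, and [0.979792]): 0.991600 × 0.730000 × 0.979792 = 0.7092

0.7092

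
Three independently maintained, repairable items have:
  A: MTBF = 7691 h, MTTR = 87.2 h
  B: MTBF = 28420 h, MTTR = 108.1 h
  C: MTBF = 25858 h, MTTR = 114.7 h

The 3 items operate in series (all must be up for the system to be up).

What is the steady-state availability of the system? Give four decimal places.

A(A) = MTBF/(MTBF+MTTR) = 7691/(7691+87.2) = 0.988789
A(B) = MTBF/(MTBF+MTTR) = 28420/(28420+108.1) = 0.996211
A(C) = MTBF/(MTBF+MTTR) = 25858/(25858+114.7) = 0.995584
Series availability: 0.988789 × 0.996211 × 0.995584 = 0.9807

0.9807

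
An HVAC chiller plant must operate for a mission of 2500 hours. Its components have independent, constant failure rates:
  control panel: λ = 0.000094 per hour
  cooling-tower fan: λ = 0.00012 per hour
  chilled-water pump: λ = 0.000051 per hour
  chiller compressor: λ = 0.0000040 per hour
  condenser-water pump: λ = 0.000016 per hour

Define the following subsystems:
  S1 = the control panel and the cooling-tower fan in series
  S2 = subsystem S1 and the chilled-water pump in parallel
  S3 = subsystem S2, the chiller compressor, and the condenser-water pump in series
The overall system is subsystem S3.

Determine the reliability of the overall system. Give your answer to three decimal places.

0.904

R(control panel) = exp(−0.000094 × 2500) = 0.79057
R(cooling-tower fan) = exp(−0.00012 × 2500) = 0.74082
R(chilled-water pump) = exp(−0.000051 × 2500) = 0.88029
R(chiller compressor) = exp(−0.0000040 × 2500) = 0.99005
R(condenser-water pump) = exp(−0.000016 × 2500) = 0.96079
Series (control panel and cooling-tower fan): 0.79057 × 0.74082 = 0.58567
Parallel ([0.58567] and chilled-water pump): 1 − (1 − 0.58567)(1 − 0.88029) = 0.95040
Series ([0.95040], chiller compressor, and condenser-water pump): 0.95040 × 0.99005 × 0.96079 = 0.904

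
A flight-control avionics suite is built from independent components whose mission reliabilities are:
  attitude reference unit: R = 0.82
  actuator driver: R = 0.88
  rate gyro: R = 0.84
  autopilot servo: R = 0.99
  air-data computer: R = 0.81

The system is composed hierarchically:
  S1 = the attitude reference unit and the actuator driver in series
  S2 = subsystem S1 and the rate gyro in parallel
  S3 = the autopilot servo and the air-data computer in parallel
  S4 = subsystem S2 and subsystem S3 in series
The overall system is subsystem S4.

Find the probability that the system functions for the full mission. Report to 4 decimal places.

0.9536

Series (attitude reference unit and actuator driver): 0.820000 × 0.880000 = 0.721600
Parallel ([0.721600] and rate gyro): 1 − (1 − 0.721600)(1 − 0.840000) = 0.955456
Parallel (autopilot servo and air-data computer): 1 − (1 − 0.990000)(1 − 0.810000) = 0.998100
Series ([0.955456] and [0.998100]): 0.955456 × 0.998100 = 0.9536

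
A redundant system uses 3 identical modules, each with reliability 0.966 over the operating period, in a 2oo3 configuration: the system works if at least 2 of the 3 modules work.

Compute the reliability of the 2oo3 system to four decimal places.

0.9966

R = Σ_{i=2}^{3} C(3,i) p^i (1−p)^{3−i} with p = 0.966
C(3,2)·0.966^2·0.034^1 = 0.095182
C(3,3)·0.966^3·0.034^0 = 0.901429
Sum = 0.9966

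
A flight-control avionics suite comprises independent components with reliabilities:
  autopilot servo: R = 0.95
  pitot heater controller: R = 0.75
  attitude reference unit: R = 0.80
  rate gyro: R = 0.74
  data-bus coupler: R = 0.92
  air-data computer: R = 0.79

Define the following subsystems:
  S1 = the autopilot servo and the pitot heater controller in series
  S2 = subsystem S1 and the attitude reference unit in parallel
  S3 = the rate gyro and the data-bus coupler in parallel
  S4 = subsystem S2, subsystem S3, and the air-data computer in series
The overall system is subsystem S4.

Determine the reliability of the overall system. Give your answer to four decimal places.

Series (autopilot servo and pitot heater controller): 0.950000 × 0.750000 = 0.712500
Parallel ([0.712500] and attitude reference unit): 1 − (1 − 0.712500)(1 − 0.800000) = 0.942500
Parallel (rate gyro and data-bus coupler): 1 − (1 − 0.740000)(1 − 0.920000) = 0.979200
Series ([0.942500], [0.979200], and air-data computer): 0.942500 × 0.979200 × 0.790000 = 0.7291

0.7291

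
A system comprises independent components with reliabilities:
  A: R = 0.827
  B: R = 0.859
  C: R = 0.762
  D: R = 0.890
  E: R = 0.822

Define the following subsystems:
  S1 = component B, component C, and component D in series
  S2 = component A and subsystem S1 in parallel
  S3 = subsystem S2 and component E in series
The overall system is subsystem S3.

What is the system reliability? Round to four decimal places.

0.7626

Series (B, C, and D): 0.859000 × 0.762000 × 0.890000 = 0.582557
Parallel (A and [0.582557]): 1 − (1 − 0.827000)(1 − 0.582557) = 0.927782
Series ([0.927782] and E): 0.927782 × 0.822000 = 0.7626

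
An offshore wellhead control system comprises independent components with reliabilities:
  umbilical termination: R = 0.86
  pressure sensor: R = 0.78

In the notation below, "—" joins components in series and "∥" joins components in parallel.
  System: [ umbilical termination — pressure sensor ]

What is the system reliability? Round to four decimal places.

Series (umbilical termination and pressure sensor): 0.860000 × 0.780000 = 0.6708

0.6708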